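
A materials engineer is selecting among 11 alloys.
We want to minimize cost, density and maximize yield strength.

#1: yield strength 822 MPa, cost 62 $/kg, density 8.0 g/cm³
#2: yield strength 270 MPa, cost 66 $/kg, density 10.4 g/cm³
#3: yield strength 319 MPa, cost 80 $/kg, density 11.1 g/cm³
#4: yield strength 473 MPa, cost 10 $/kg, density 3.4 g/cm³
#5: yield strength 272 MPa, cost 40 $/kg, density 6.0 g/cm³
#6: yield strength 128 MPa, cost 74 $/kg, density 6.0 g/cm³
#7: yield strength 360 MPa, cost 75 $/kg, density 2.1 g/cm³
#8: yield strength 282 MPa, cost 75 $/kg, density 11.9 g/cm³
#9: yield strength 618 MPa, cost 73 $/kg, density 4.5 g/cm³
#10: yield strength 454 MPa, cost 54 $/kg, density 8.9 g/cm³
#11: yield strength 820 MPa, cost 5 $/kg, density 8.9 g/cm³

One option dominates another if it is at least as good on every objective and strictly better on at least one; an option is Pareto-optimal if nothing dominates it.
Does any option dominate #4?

#1: worse on cost (62 vs 10).
#2: worse on yield strength (270 vs 473).
#3: worse on yield strength (319 vs 473).
#5: worse on yield strength (272 vs 473).
#6: worse on yield strength (128 vs 473).
#7: worse on yield strength (360 vs 473).
#8: worse on yield strength (282 vs 473).
#9: worse on cost (73 vs 10).
#10: worse on yield strength (454 vs 473).
#11: worse on density (8.9 vs 3.4).
No option is at least as good as #4 on every objective and strictly better on one.

No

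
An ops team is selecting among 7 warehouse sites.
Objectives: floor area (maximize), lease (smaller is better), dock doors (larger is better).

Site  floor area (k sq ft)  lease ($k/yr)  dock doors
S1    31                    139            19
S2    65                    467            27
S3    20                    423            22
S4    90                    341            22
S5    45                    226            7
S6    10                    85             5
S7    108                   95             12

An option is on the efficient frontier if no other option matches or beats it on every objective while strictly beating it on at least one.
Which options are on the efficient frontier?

S1, S2, S4, S6, S7

S1: not dominated.
S2: not dominated (best dock doors).
S3: dominated by S4 (floor area 90≥20, lease 341≤423, dock doors 22≥22).
S4: not dominated.
S5: dominated by S7 (floor area 108≥45, lease 95≤226, dock doors 12≥7).
S6: not dominated (best lease).
S7: not dominated (best floor area).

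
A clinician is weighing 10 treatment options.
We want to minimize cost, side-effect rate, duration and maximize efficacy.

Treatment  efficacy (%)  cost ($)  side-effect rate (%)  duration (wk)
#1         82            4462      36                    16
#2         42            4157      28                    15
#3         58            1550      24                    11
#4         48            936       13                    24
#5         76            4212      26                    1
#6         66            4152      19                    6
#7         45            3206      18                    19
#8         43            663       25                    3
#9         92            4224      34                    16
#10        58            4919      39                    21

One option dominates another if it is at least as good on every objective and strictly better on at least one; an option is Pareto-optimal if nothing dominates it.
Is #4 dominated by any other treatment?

#1: worse on cost (4462 vs 936).
#2: worse on efficacy (42 vs 48).
#3: worse on cost (1550 vs 936).
#5: worse on cost (4212 vs 936).
#6: worse on cost (4152 vs 936).
#7: worse on efficacy (45 vs 48).
#8: worse on efficacy (43 vs 48).
#9: worse on cost (4224 vs 936).
#10: worse on cost (4919 vs 936).
No option is at least as good as #4 on every objective and strictly better on one.

No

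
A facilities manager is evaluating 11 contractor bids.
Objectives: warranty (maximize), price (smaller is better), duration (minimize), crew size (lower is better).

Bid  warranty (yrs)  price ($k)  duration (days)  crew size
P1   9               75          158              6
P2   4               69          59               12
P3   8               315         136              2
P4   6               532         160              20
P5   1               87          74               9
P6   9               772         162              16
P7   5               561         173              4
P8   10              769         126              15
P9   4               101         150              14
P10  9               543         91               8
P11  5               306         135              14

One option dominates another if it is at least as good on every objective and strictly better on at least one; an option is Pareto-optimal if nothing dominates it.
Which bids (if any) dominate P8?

none

P1: worse on warranty (9 vs 10).
P2: worse on warranty (4 vs 10).
P3: worse on warranty (8 vs 10).
P4: worse on warranty (6 vs 10).
P5: worse on warranty (1 vs 10).
P6: worse on warranty (9 vs 10).
P7: worse on warranty (5 vs 10).
P9: worse on warranty (4 vs 10).
P10: worse on warranty (9 vs 10).
P11: worse on warranty (5 vs 10).
No option dominates P8.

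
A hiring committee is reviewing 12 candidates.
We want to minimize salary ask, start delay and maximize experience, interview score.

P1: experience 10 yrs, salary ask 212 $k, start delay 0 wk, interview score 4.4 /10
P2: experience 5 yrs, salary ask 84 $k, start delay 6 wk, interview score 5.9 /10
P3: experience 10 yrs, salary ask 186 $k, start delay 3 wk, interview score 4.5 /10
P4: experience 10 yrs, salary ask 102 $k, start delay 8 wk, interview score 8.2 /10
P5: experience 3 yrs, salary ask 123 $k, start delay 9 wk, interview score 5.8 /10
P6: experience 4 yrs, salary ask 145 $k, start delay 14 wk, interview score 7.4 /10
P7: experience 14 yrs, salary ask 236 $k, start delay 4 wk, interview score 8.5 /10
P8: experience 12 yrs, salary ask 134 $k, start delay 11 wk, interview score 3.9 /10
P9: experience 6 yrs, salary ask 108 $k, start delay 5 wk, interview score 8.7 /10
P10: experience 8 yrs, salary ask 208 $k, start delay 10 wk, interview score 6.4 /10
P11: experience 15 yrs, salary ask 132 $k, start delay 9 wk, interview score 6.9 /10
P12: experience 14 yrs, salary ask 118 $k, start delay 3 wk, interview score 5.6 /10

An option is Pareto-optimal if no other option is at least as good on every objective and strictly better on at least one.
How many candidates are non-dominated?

P1: not dominated (best start delay).
P2: not dominated (best salary ask).
P3: dominated by P12 (experience 14≥10, salary ask 118≤186, start delay 3≤3, interview score 5.6≥4.5).
P4: not dominated.
P5: dominated by P2 (experience 5≥3, salary ask 84≤123, start delay 6≤9, interview score 5.9≥5.8).
P6: dominated by P4 (experience 10≥4, salary ask 102≤145, start delay 8≤14, interview score 8.2≥7.4).
P7: not dominated.
P8: dominated by P11 (experience 15≥12, salary ask 132≤134, start delay 9≤11, interview score 6.9≥3.9).
P9: not dominated (best interview score).
P10: dominated by P4 (experience 10≥8, salary ask 102≤208, start delay 8≤10, interview score 8.2≥6.4).
P11: not dominated (best experience).
P12: not dominated.
Pareto-optimal: P1, P2, P4, P7, P9, P11, P12 → 7.

7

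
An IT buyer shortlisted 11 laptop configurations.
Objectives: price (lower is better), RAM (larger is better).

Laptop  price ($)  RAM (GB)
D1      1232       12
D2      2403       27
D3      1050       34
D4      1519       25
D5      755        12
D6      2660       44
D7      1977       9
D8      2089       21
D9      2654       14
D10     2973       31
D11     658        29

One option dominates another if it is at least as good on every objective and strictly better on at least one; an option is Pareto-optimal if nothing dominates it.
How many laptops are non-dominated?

3

D1: dominated by D3 (price 1050≤1232, RAM 34≥12).
D2: dominated by D3 (price 1050≤2403, RAM 34≥27).
D3: not dominated.
D4: dominated by D3 (price 1050≤1519, RAM 34≥25).
D5: dominated by D11 (price 658≤755, RAM 29≥12).
D6: not dominated (best RAM).
D7: dominated by D1 (price 1232≤1977, RAM 12≥9).
D8: dominated by D3 (price 1050≤2089, RAM 34≥21).
D9: dominated by D2 (price 2403≤2654, RAM 27≥14).
D10: dominated by D3 (price 1050≤2973, RAM 34≥31).
D11: not dominated (best price).
Pareto-optimal: D3, D6, D11 → 3.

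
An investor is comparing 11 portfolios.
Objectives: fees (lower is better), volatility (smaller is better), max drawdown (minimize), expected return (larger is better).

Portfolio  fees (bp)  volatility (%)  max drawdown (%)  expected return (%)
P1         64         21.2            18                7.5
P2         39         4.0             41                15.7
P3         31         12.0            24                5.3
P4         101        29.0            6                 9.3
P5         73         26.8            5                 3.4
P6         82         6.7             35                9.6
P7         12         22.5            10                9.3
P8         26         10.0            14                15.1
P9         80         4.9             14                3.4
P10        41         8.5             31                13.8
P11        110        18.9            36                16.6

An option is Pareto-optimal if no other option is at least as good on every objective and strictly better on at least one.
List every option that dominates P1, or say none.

P8: fees 26≤64, volatility 10.0≤21.2, max drawdown 14≤18, expected return 15.1≥7.5 — dominates P1.
Others (P2, P3, P4, P5, P6, P7, P9, P10, P11) are each worse than P1 on at least one objective.

P8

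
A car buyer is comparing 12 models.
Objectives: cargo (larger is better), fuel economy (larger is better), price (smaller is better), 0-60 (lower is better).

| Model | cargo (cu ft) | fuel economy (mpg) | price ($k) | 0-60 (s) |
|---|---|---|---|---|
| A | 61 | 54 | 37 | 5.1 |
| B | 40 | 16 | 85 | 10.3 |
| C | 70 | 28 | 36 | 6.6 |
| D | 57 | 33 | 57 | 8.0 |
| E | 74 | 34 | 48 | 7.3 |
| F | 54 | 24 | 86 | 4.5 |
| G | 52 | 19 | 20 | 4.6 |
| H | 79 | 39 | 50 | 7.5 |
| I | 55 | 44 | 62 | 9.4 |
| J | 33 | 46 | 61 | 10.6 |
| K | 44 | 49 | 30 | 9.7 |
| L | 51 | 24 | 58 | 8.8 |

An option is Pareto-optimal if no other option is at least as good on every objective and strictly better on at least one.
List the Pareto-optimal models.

A: not dominated (best fuel economy).
B: dominated by A (cargo 61≥40, fuel economy 54≥16, price 37≤85, 0-60 5.1≤10.3).
C: not dominated.
D: dominated by A (cargo 61≥57, fuel economy 54≥33, price 37≤57, 0-60 5.1≤8.0).
E: not dominated.
F: not dominated (best 0-60).
G: not dominated (best price).
H: not dominated (best cargo).
I: dominated by A (cargo 61≥55, fuel economy 54≥44, price 37≤62, 0-60 5.1≤9.4).
J: dominated by A (cargo 61≥33, fuel economy 54≥46, price 37≤61, 0-60 5.1≤10.6).
K: not dominated.
L: dominated by A (cargo 61≥51, fuel economy 54≥24, price 37≤58, 0-60 5.1≤8.8).

A, C, E, F, G, H, K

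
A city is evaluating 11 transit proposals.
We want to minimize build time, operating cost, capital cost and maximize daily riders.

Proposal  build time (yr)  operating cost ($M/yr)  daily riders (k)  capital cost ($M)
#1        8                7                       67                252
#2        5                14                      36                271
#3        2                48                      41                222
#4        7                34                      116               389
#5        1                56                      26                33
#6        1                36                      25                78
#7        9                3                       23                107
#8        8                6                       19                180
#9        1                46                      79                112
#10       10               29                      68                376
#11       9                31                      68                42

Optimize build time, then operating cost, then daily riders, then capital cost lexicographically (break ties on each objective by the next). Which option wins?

First minimize build time: best is 1, kept {#5, #6, #9}.
Then minimize operating cost: best is 36, kept {#6}.

#6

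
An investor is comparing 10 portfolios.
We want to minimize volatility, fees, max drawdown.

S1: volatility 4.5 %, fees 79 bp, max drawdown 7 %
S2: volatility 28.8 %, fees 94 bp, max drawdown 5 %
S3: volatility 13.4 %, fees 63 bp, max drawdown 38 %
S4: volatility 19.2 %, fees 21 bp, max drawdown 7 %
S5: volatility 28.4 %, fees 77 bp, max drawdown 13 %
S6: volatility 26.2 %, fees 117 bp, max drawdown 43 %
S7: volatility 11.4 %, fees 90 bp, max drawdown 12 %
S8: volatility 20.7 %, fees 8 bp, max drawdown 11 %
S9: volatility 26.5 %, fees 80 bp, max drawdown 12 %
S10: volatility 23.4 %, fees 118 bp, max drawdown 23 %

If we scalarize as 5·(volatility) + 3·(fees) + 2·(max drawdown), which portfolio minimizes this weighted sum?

S8

S1: 5·4.5 + 3·79 + 2·7 = 273.5
S2: 5·28.8 + 3·94 + 2·5 = 436.0
S3: 5·13.4 + 3·63 + 2·38 = 332.0
S4: 5·19.2 + 3·21 + 2·7 = 173.0
S5: 5·28.4 + 3·77 + 2·13 = 399.0
S6: 5·26.2 + 3·117 + 2·43 = 568.0
S7: 5·11.4 + 3·90 + 2·12 = 351.0
S8: 5·20.7 + 3·8 + 2·11 = 149.5
S9: 5·26.5 + 3·80 + 2·12 = 396.5
S10: 5·23.4 + 3·118 + 2·23 = 517.0
Lowest: S8 at 149.5.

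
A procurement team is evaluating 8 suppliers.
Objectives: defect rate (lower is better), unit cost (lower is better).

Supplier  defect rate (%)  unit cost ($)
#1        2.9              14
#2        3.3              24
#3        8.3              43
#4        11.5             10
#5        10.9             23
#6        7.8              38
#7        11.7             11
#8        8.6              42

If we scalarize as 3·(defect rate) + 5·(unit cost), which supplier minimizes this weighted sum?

#1

#1: 3·2.9 + 5·14 = 78.7
#2: 3·3.3 + 5·24 = 129.9
#3: 3·8.3 + 5·43 = 239.9
#4: 3·11.5 + 5·10 = 84.5
#5: 3·10.9 + 5·23 = 147.7
#6: 3·7.8 + 5·38 = 213.4
#7: 3·11.7 + 5·11 = 90.1
#8: 3·8.6 + 5·42 = 235.8
Lowest: #1 at 78.7.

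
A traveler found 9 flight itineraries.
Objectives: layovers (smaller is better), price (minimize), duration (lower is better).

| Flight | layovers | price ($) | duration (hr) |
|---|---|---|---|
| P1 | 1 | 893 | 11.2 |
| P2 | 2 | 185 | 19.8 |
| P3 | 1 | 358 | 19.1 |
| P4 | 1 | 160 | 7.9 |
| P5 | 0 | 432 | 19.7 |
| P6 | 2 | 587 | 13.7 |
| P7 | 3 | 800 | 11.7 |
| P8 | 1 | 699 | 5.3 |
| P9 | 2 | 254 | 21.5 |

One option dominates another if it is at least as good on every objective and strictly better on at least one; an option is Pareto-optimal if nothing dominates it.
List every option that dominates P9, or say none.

P2, P4

P2: layovers 2≤2, price 185≤254, duration 19.8≤21.5 — dominates P9.
P4: layovers 1≤2, price 160≤254, duration 7.9≤21.5 — dominates P9.
Others (P1, P3, P5, P6, P7, P8) are each worse than P9 on at least one objective.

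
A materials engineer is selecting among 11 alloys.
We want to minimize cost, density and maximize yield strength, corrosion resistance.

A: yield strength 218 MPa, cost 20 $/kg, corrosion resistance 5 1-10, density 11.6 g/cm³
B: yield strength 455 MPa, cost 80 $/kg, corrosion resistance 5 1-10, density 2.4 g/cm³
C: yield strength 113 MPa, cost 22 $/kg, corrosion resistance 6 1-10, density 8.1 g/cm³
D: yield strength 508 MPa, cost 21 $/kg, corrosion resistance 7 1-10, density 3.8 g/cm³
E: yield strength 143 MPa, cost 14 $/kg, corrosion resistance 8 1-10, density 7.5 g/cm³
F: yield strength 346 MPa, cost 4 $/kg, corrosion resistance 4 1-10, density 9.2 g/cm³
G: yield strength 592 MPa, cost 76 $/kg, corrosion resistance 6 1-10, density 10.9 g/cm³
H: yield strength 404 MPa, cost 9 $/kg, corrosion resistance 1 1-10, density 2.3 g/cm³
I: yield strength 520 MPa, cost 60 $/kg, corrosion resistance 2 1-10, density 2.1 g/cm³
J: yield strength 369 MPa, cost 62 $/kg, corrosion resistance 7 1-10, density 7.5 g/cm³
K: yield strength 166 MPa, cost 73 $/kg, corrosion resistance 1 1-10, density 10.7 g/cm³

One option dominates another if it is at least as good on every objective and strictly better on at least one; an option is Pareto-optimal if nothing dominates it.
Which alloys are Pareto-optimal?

A: not dominated.
B: not dominated.
C: dominated by D (yield strength 508≥113, cost 21≤22, corrosion resistance 7≥6, density 3.8≤8.1).
D: not dominated.
E: not dominated (best corrosion resistance).
F: not dominated (best cost).
G: not dominated (best yield strength).
H: not dominated.
I: not dominated (best density).
J: dominated by D (yield strength 508≥369, cost 21≤62, corrosion resistance 7≥7, density 3.8≤7.5).
K: dominated by D (yield strength 508≥166, cost 21≤73, corrosion resistance 7≥1, density 3.8≤10.7).

A, B, D, E, F, G, H, I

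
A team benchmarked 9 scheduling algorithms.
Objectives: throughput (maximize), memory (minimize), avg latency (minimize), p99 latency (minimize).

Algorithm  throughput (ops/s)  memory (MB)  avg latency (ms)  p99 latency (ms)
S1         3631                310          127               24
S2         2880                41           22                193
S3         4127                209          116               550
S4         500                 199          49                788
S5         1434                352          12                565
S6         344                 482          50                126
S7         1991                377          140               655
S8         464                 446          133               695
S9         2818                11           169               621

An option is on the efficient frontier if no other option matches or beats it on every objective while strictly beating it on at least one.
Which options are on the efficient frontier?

S1, S2, S3, S5, S6, S9

S1: not dominated (best p99 latency).
S2: not dominated.
S3: not dominated (best throughput).
S4: dominated by S2 (throughput 2880≥500, memory 41≤199, avg latency 22≤49, p99 latency 193≤788).
S5: not dominated (best avg latency).
S6: not dominated.
S7: dominated by S1 (throughput 3631≥1991, memory 310≤377, avg latency 127≤140, p99 latency 24≤655).
S8: dominated by S1 (throughput 3631≥464, memory 310≤446, avg latency 127≤133, p99 latency 24≤695).
S9: not dominated (best memory).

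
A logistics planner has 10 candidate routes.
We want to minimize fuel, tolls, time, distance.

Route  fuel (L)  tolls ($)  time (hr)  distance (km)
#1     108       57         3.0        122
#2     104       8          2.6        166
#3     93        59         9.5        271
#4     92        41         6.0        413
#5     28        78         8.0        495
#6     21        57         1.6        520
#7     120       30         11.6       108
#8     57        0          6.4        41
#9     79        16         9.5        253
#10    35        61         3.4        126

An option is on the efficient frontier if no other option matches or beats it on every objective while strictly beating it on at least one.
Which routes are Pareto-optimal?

#1: not dominated.
#2: not dominated.
#3: dominated by #8 (fuel 57≤93, tolls 0≤59, time 6.4≤9.5, distance 41≤271).
#4: not dominated.
#5: not dominated.
#6: not dominated (best fuel).
#7: dominated by #8 (fuel 57≤120, tolls 0≤30, time 6.4≤11.6, distance 41≤108).
#8: not dominated (best tolls).
#9: dominated by #8 (fuel 57≤79, tolls 0≤16, time 6.4≤9.5, distance 41≤253).
#10: not dominated.

#1, #2, #4, #5, #6, #8, #10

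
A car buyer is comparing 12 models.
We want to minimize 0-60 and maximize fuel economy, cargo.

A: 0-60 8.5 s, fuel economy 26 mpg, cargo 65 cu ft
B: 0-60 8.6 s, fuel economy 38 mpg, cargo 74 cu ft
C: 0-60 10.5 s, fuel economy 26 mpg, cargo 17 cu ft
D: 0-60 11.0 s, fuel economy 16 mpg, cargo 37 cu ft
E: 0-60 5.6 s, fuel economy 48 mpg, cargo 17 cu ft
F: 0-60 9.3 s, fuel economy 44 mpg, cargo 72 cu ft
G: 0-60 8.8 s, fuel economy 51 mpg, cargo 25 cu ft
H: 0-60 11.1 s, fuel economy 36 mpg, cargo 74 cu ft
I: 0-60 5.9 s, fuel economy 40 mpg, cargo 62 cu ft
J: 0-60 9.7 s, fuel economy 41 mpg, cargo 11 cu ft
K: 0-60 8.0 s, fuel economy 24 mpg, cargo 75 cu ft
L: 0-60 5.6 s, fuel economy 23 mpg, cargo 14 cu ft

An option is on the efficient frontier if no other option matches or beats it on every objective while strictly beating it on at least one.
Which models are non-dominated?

A: not dominated.
B: not dominated.
C: dominated by A (0-60 8.5≤10.5, fuel economy 26≥26, cargo 65≥17).
D: dominated by A (0-60 8.5≤11.0, fuel economy 26≥16, cargo 65≥37).
E: not dominated.
F: not dominated.
G: not dominated (best fuel economy).
H: dominated by B (0-60 8.6≤11.1, fuel economy 38≥36, cargo 74≥74).
I: not dominated.
J: dominated by E (0-60 5.6≤9.7, fuel economy 48≥41, cargo 17≥11).
K: not dominated (best cargo).
L: dominated by E (0-60 5.6≤5.6, fuel economy 48≥23, cargo 17≥14).

A, B, E, F, G, I, K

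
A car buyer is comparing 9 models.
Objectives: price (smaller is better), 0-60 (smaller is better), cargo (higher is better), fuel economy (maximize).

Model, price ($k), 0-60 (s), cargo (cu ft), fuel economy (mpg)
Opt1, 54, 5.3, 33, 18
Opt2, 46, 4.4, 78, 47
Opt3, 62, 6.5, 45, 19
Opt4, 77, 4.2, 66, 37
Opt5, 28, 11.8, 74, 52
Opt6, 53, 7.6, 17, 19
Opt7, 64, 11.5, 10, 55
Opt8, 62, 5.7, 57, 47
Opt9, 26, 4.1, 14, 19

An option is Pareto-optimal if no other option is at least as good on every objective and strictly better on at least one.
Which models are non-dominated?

Opt2, Opt4, Opt5, Opt7, Opt9

Opt1: dominated by Opt2 (price 46≤54, 0-60 4.4≤5.3, cargo 78≥33, fuel economy 47≥18).
Opt2: not dominated (best cargo).
Opt3: dominated by Opt2 (price 46≤62, 0-60 4.4≤6.5, cargo 78≥45, fuel economy 47≥19).
Opt4: not dominated.
Opt5: not dominated.
Opt6: dominated by Opt2 (price 46≤53, 0-60 4.4≤7.6, cargo 78≥17, fuel economy 47≥19).
Opt7: not dominated (best fuel economy).
Opt8: dominated by Opt2 (price 46≤62, 0-60 4.4≤5.7, cargo 78≥57, fuel economy 47≥47).
Opt9: not dominated (best price).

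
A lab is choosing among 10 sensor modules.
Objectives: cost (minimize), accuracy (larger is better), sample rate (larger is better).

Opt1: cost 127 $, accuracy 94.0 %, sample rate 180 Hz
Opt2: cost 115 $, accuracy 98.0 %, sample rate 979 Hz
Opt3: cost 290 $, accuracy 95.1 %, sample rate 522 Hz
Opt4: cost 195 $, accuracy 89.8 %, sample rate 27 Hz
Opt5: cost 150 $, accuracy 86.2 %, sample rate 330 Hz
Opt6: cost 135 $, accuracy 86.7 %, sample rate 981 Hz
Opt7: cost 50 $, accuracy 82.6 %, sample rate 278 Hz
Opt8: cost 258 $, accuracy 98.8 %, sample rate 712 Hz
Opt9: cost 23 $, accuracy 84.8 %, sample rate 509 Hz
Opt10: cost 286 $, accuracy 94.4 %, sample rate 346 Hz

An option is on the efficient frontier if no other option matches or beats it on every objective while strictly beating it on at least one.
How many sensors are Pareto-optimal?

Opt1: dominated by Opt2 (cost 115≤127, accuracy 98.0≥94.0, sample rate 979≥180).
Opt2: not dominated.
Opt3: dominated by Opt2 (cost 115≤290, accuracy 98.0≥95.1, sample rate 979≥522).
Opt4: dominated by Opt1 (cost 127≤195, accuracy 94.0≥89.8, sample rate 180≥27).
Opt5: dominated by Opt2 (cost 115≤150, accuracy 98.0≥86.2, sample rate 979≥330).
Opt6: not dominated (best sample rate).
Opt7: dominated by Opt9 (cost 23≤50, accuracy 84.8≥82.6, sample rate 509≥278).
Opt8: not dominated (best accuracy).
Opt9: not dominated (best cost).
Opt10: dominated by Opt2 (cost 115≤286, accuracy 98.0≥94.4, sample rate 979≥346).
Pareto-optimal: Opt2, Opt6, Opt8, Opt9 → 4.

4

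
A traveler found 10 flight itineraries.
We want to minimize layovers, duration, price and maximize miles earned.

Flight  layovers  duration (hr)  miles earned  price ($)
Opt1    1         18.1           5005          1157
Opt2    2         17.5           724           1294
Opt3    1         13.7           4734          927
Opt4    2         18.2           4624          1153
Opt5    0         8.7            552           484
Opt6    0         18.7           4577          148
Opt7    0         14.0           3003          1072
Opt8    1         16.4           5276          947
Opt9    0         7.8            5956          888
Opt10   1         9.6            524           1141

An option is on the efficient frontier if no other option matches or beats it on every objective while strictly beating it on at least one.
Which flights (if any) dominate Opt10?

Opt5: layovers 0≤1, duration 8.7≤9.6, miles earned 552≥524, price 484≤1141 — dominates Opt10.
Opt9: layovers 0≤1, duration 7.8≤9.6, miles earned 5956≥524, price 888≤1141 — dominates Opt10.
Others (Opt1, Opt2, Opt3, Opt4, Opt6, Opt7, Opt8) are each worse than Opt10 on at least one objective.

Opt5, Opt9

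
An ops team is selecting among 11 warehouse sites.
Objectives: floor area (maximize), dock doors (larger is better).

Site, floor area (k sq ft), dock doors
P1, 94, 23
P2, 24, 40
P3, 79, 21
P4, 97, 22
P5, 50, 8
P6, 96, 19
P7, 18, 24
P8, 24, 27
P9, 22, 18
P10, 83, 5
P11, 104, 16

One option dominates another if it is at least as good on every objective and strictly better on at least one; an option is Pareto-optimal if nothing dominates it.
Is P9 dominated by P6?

P6 vs P9: floor area 96≥22, dock doors 19≥18 — P6 is at least as good on every objective with at least one strict improvement.

Yes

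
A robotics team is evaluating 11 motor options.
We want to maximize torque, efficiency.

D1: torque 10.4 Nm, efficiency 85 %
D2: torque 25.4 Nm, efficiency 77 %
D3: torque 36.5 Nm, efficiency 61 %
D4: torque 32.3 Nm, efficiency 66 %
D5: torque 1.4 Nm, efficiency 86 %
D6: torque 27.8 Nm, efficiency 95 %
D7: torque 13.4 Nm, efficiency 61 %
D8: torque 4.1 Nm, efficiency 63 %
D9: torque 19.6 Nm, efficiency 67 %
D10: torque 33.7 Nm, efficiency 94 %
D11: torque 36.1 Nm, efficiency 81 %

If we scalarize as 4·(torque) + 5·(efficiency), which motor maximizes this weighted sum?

D10

D1: 4·10.4 + 5·85 = 466.6
D2: 4·25.4 + 5·77 = 486.6
D3: 4·36.5 + 5·61 = 451.0
D4: 4·32.3 + 5·66 = 459.2
D5: 4·1.4 + 5·86 = 435.6
D6: 4·27.8 + 5·95 = 586.2
D7: 4·13.4 + 5·61 = 358.6
D8: 4·4.1 + 5·63 = 331.4
D9: 4·19.6 + 5·67 = 413.4
D10: 4·33.7 + 5·94 = 604.8
D11: 4·36.1 + 5·81 = 549.4
Highest: D10 at 604.8.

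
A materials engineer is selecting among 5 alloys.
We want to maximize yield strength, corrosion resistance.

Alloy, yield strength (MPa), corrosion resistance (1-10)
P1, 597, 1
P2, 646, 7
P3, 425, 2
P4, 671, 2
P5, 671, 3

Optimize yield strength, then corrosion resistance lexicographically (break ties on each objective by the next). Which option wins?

First maximize yield strength: best is 671, kept {P4, P5}.
Then maximize corrosion resistance: best is 3, kept {P5}.

P5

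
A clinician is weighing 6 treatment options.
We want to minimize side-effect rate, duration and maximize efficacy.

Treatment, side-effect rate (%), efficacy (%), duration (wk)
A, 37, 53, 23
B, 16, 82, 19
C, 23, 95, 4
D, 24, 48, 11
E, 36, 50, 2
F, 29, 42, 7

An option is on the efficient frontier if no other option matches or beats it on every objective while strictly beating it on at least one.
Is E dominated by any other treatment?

No

A: worse on side-effect rate (37 vs 36).
B: worse on duration (19 vs 2).
C: worse on duration (4 vs 2).
D: worse on efficacy (48 vs 50).
F: worse on efficacy (42 vs 50).
No option is at least as good as E on every objective and strictly better on one.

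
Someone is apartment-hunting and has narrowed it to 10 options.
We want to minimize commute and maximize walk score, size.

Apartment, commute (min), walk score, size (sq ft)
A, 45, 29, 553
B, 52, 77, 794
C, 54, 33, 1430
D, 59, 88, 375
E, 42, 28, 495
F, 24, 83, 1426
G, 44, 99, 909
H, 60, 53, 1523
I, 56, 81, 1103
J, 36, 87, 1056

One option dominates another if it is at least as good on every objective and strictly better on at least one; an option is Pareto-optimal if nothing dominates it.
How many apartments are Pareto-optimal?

5

A: dominated by F (commute 24≤45, walk score 83≥29, size 1426≥553).
B: dominated by F (commute 24≤52, walk score 83≥77, size 1426≥794).
C: not dominated.
D: dominated by G (commute 44≤59, walk score 99≥88, size 909≥375).
E: dominated by F (commute 24≤42, walk score 83≥28, size 1426≥495).
F: not dominated (best commute).
G: not dominated (best walk score).
H: not dominated (best size).
I: dominated by F (commute 24≤56, walk score 83≥81, size 1426≥1103).
J: not dominated.
Pareto-optimal: C, F, G, H, J → 5.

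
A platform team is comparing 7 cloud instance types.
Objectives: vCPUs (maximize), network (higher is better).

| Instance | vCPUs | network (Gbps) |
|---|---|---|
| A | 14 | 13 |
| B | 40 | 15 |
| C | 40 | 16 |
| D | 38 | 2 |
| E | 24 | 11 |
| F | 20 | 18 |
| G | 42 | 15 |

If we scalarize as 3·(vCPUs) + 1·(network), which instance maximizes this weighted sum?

G

A: 3·14 + 1·13 = 55
B: 3·40 + 1·15 = 135
C: 3·40 + 1·16 = 136
D: 3·38 + 1·2 = 116
E: 3·24 + 1·11 = 83
F: 3·20 + 1·18 = 78
G: 3·42 + 1·15 = 141
Highest: G at 141.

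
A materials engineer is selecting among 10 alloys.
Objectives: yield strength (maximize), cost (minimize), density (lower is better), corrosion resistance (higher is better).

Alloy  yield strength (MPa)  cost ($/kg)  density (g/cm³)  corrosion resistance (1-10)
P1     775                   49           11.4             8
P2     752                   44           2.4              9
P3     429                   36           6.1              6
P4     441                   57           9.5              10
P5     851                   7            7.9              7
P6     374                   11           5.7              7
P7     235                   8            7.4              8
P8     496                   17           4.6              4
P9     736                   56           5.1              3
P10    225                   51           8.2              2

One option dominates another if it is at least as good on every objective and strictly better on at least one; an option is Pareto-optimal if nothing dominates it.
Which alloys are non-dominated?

P1: not dominated.
P2: not dominated (best density).
P3: not dominated.
P4: not dominated (best corrosion resistance).
P5: not dominated (best yield strength).
P6: not dominated.
P7: not dominated.
P8: not dominated.
P9: dominated by P2 (yield strength 752≥736, cost 44≤56, density 2.4≤5.1, corrosion resistance 9≥3).
P10: dominated by P2 (yield strength 752≥225, cost 44≤51, density 2.4≤8.2, corrosion resistance 9≥2).

P1, P2, P3, P4, P5, P6, P7, P8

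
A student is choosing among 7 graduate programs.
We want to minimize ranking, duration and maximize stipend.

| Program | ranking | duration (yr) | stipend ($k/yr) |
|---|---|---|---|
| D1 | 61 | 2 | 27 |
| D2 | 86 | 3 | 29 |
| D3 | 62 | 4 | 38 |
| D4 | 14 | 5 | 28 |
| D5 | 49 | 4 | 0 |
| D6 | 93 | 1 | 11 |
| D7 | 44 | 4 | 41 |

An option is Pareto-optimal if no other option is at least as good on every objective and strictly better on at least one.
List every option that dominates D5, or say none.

D7

D7: ranking 44≤49, duration 4≤4, stipend 41≥0 — dominates D5.
Others (D1, D2, D3, D4, D6) are each worse than D5 on at least one objective.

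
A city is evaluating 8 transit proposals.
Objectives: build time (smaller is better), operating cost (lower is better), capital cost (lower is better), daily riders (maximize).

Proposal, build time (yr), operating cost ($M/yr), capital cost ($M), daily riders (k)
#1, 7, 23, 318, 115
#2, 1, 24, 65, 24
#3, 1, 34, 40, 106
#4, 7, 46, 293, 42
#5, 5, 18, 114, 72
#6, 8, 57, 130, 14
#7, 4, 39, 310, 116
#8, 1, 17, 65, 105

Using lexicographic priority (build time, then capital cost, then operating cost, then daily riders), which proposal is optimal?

First minimize build time: best is 1, kept {#2, #3, #8}.
Then minimize capital cost: best is 40, kept {#3}.

#3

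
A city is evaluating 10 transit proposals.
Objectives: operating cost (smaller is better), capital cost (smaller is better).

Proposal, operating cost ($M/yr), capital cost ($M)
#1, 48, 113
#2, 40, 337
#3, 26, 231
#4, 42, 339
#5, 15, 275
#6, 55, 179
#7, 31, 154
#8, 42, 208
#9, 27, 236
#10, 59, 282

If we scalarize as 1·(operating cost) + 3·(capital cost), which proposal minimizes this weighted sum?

#1: 1·48 + 3·113 = 387
#2: 1·40 + 3·337 = 1051
#3: 1·26 + 3·231 = 719
#4: 1·42 + 3·339 = 1059
#5: 1·15 + 3·275 = 840
#6: 1·55 + 3·179 = 592
#7: 1·31 + 3·154 = 493
#8: 1·42 + 3·208 = 666
#9: 1·27 + 3·236 = 735
#10: 1·59 + 3·282 = 905
Lowest: #1 at 387.

#1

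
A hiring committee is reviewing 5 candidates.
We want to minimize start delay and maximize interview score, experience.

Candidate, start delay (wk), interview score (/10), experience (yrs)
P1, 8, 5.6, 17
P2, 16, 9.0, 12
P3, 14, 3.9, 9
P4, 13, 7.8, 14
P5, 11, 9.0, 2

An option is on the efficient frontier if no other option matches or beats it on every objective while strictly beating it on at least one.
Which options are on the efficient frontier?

P1: not dominated (best start delay).
P2: not dominated.
P3: dominated by P1 (start delay 8≤14, interview score 5.6≥3.9, experience 17≥9).
P4: not dominated.
P5: not dominated.

P1, P2, P4, P5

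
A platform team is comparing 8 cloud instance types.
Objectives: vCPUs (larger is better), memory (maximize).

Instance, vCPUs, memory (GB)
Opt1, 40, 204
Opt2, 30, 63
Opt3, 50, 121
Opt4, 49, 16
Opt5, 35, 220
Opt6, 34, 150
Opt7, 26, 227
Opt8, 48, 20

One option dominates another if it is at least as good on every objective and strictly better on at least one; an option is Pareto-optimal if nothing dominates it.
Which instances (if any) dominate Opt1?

none

Opt2: worse on vCPUs (30 vs 40).
Opt3: worse on memory (121 vs 204).
Opt4: worse on memory (16 vs 204).
Opt5: worse on vCPUs (35 vs 40).
Opt6: worse on vCPUs (34 vs 40).
Opt7: worse on vCPUs (26 vs 40).
Opt8: worse on memory (20 vs 204).
No option dominates Opt1.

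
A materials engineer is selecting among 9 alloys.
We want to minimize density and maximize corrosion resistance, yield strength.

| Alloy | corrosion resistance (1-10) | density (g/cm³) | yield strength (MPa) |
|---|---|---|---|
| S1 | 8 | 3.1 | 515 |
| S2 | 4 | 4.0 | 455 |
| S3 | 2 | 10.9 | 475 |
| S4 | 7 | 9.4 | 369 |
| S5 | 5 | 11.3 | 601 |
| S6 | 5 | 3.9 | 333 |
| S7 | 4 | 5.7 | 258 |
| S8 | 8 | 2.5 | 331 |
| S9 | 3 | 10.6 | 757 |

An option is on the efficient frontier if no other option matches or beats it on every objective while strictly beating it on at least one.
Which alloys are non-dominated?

S1, S5, S8, S9

S1: not dominated.
S2: dominated by S1 (corrosion resistance 8≥4, density 3.1≤4.0, yield strength 515≥455).
S3: dominated by S1 (corrosion resistance 8≥2, density 3.1≤10.9, yield strength 515≥475).
S4: dominated by S1 (corrosion resistance 8≥7, density 3.1≤9.4, yield strength 515≥369).
S5: not dominated.
S6: dominated by S1 (corrosion resistance 8≥5, density 3.1≤3.9, yield strength 515≥333).
S7: dominated by S1 (corrosion resistance 8≥4, density 3.1≤5.7, yield strength 515≥258).
S8: not dominated (best density).
S9: not dominated (best yield strength).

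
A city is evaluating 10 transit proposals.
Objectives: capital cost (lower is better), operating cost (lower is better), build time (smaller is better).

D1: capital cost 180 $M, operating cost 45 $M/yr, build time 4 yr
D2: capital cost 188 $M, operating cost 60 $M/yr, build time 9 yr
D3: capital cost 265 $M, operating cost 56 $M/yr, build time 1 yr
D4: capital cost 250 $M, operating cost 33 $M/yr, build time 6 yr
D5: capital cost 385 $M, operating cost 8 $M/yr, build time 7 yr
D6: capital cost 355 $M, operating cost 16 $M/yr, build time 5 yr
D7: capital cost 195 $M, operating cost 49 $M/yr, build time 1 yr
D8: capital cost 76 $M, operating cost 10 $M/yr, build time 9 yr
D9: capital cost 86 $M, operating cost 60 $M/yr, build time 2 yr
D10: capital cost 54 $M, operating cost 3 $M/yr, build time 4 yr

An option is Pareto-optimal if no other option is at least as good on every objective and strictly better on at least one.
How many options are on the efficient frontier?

D1: dominated by D10 (capital cost 54≤180, operating cost 3≤45, build time 4≤4).
D2: dominated by D1 (capital cost 180≤188, operating cost 45≤60, build time 4≤9).
D3: dominated by D7 (capital cost 195≤265, operating cost 49≤56, build time 1≤1).
D4: dominated by D10 (capital cost 54≤250, operating cost 3≤33, build time 4≤6).
D5: dominated by D10 (capital cost 54≤385, operating cost 3≤8, build time 4≤7).
D6: dominated by D10 (capital cost 54≤355, operating cost 3≤16, build time 4≤5).
D7: not dominated.
D8: dominated by D10 (capital cost 54≤76, operating cost 3≤10, build time 4≤9).
D9: not dominated.
D10: not dominated (best capital cost).
Pareto-optimal: D7, D9, D10 → 3.

3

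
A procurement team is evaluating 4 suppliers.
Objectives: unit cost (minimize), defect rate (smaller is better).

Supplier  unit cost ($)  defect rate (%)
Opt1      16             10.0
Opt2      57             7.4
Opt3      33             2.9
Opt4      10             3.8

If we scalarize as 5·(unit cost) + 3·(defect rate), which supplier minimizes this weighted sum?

Opt4

Opt1: 5·16 + 3·10.0 = 110.0
Opt2: 5·57 + 3·7.4 = 307.2
Opt3: 5·33 + 3·2.9 = 173.7
Opt4: 5·10 + 3·3.8 = 61.4
Lowest: Opt4 at 61.4.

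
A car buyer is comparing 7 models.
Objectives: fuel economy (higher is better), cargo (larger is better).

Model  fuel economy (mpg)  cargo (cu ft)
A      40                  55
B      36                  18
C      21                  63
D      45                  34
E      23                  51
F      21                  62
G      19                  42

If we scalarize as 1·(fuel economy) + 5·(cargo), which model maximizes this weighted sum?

A: 1·40 + 5·55 = 315
B: 1·36 + 5·18 = 126
C: 1·21 + 5·63 = 336
D: 1·45 + 5·34 = 215
E: 1·23 + 5·51 = 278
F: 1·21 + 5·62 = 331
G: 1·19 + 5·42 = 229
Highest: C at 336.

C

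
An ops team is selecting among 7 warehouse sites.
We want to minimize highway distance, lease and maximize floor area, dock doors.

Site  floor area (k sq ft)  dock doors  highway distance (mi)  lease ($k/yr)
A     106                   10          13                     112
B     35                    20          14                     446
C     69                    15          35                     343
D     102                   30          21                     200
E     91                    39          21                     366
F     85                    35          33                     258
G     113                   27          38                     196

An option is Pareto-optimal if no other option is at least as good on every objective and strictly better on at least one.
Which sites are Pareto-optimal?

A, B, D, E, F, G

A: not dominated (best highway distance).
B: not dominated.
C: dominated by D (floor area 102≥69, dock doors 30≥15, highway distance 21≤35, lease 200≤343).
D: not dominated.
E: not dominated (best dock doors).
F: not dominated.
G: not dominated (best floor area).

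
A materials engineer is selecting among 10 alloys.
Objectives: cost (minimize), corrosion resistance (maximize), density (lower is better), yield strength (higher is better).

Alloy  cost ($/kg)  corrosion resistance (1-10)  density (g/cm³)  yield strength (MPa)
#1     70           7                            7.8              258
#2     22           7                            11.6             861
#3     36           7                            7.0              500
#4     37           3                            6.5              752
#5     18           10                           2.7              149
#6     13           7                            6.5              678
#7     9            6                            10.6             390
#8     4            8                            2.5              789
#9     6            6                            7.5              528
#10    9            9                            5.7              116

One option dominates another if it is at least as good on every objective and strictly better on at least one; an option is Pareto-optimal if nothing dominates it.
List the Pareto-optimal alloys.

#1: dominated by #3 (cost 36≤70, corrosion resistance 7≥7, density 7.0≤7.8, yield strength 500≥258).
#2: not dominated (best yield strength).
#3: dominated by #6 (cost 13≤36, corrosion resistance 7≥7, density 6.5≤7.0, yield strength 678≥500).
#4: dominated by #8 (cost 4≤37, corrosion resistance 8≥3, density 2.5≤6.5, yield strength 789≥752).
#5: not dominated (best corrosion resistance).
#6: dominated by #8 (cost 4≤13, corrosion resistance 8≥7, density 2.5≤6.5, yield strength 789≥678).
#7: dominated by #8 (cost 4≤9, corrosion resistance 8≥6, density 2.5≤10.6, yield strength 789≥390).
#8: not dominated (best cost).
#9: dominated by #8 (cost 4≤6, corrosion resistance 8≥6, density 2.5≤7.5, yield strength 789≥528).
#10: not dominated.

#2, #5, #8, #10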